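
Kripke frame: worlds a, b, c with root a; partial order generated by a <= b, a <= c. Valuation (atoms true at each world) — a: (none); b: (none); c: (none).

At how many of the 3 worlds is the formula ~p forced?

3

a: forces it.
b: forces it.
c: forces it.
Worlds forcing the formula: {a, b, c}.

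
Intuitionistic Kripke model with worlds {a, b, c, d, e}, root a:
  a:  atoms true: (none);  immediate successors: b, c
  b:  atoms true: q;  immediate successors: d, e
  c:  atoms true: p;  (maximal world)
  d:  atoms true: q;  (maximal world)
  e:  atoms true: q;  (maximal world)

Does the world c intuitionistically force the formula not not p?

c forces not not p: no world accessible from c forces not p.

Yes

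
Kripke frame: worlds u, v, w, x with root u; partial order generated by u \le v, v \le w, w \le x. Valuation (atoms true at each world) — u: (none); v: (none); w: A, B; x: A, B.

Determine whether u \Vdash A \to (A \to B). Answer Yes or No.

u \Vdash A \to (A \to B): every world accessible from u that forces A (namely w, x) also forces A \to B.

Yes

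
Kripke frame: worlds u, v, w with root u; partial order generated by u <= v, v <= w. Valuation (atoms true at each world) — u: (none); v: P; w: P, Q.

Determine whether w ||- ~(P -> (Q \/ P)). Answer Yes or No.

No

w ||-/- ~(P -> (Q \/ P)) since w is accessible from w and w ||- P -> (Q \/ P).
w ||- P -> (Q \/ P): every world accessible from w that forces P (namely w) also forces Q \/ P.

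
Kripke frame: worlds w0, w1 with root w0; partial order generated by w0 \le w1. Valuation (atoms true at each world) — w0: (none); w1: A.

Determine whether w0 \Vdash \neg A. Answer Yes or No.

No

w0 \nVdash \neg A since w1 is accessible from w0 and w1 \Vdash A.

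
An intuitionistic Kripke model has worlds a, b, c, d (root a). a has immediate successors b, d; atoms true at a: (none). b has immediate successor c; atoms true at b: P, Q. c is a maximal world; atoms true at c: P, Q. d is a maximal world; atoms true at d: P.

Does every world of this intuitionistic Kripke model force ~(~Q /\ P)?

No

Not every world: a ||-/- ~(~Q /\ P).
a ||-/- ~(~Q /\ P) since d is accessible from a and d ||- ~Q /\ P.
d ||- ~Q /\ P since d forces both conjuncts.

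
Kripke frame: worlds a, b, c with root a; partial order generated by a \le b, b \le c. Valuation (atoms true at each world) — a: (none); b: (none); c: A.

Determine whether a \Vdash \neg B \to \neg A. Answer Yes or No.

a \nVdash \neg B \to \neg A: already at a itself, a \Vdash \neg B but a \nVdash \neg A.
a \nVdash \neg A since c is accessible from a and c \Vdash A.

No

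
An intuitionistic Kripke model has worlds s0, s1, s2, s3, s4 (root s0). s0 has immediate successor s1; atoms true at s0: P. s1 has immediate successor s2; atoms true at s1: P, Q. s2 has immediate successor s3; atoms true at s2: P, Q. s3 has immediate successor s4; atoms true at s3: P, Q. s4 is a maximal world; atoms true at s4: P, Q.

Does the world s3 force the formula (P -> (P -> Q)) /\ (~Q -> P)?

Yes

s3 ||- (P -> (P -> Q)) /\ (~Q -> P) since s3 forces both conjuncts.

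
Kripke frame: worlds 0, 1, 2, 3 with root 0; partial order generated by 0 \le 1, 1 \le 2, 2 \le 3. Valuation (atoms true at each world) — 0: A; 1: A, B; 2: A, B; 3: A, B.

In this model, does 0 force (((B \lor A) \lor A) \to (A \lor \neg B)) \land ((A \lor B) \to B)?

0 \nVdash (((B \lor A) \lor A) \to (A \lor \neg B)) \land ((A \lor B) \to B) since 0 fails (A \lor B) \to B.

No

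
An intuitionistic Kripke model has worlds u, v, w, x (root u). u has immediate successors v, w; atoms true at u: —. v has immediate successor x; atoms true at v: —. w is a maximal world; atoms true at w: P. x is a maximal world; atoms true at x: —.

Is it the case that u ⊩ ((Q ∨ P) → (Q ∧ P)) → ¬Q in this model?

u ⊩ ((Q ∨ P) → (Q ∧ P)) → ¬Q: every world accessible from u that forces (Q ∨ P) → (Q ∧ P) (namely v, x) also forces ¬Q.

Yes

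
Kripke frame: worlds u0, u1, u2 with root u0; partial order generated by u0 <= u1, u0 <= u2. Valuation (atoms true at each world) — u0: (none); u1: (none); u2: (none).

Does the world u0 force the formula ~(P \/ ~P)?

u0 ||-/- ~(P \/ ~P) since u0 is accessible from u0 and u0 ||- P \/ ~P.
u0 ||- P \/ ~P via the disjunct ~P.

No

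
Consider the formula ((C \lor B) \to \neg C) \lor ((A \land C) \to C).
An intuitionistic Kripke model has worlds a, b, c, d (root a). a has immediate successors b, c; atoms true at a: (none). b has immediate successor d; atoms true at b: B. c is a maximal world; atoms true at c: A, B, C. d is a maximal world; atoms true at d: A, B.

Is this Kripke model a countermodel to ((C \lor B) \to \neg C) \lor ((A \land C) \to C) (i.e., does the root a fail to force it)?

No

a \Vdash ((C \lor B) \to \neg C) \lor ((A \land C) \to C) via the disjunct (A \land C) \to C.
So the root a forces ((C \lor B) \to \neg C) \lor ((A \land C) \to C); the model is not a countermodel.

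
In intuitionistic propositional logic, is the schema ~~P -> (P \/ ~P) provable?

No

This is a variant of double-negation elimination (deriving excluded middle from double negation), which is not intuitionistically valid.
A Kripke countermodel: worlds a, b; order generated by a <= b; atoms true at each world — a:{}; b:{P}.
a ||-/- ~~P -> (P \/ ~P): already at a itself, a ||- ~~P but a ||-/- P \/ ~P.
a ||-/- P \/ ~P: neither disjunct is forced at a.
a lacks atom P, so a ||-/- P.
So the root a does not force the formula.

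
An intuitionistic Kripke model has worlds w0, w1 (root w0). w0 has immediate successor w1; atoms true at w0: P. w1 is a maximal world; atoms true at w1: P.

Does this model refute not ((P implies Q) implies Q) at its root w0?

Yes

w0 does not force not ((P implies Q) implies Q) since w0 is accessible from w0 and w0 forces (P implies Q) implies Q.
w0 forces (P implies Q) implies Q vacuously: no world accessible from w0 forces the antecedent P implies Q.
So the root w0 does not force not ((P implies Q) implies Q); the model is a countermodel.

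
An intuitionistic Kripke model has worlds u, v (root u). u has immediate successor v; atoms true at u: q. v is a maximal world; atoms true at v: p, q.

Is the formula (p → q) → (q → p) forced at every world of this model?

No

Not every world: u ⊮ (p → q) → (q → p).
u ⊮ (p → q) → (q → p): already at u itself, u ⊩ p → q but u ⊮ q → p.
u ⊮ q → p: already at u itself, u ⊩ q but u ⊮ p.
u lacks atom p, so u ⊮ p.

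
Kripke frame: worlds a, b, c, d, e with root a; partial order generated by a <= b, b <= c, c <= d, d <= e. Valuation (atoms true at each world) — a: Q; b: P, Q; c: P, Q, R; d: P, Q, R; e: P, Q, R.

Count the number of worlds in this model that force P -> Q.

a: forces it.
b: forces it.
c: forces it.
d: forces it.
e: forces it.
Worlds forcing the formula: {a, b, c, d, e}.

5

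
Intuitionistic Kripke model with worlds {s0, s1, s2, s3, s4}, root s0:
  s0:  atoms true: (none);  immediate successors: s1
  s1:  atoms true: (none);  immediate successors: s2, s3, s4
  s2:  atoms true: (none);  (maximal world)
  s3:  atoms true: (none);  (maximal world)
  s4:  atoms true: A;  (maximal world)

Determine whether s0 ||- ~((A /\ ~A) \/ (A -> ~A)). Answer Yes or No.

No

s0 ||-/- ~((A /\ ~A) \/ (A -> ~A)) since s2 is accessible from s0 and s2 ||- (A /\ ~A) \/ (A -> ~A).
s2 ||- (A /\ ~A) \/ (A -> ~A) via the disjunct A -> ~A.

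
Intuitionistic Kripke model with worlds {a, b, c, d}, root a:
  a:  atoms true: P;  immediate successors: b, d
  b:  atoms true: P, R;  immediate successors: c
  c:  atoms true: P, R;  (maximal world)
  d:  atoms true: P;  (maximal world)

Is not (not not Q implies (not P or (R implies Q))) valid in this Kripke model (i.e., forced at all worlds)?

Not every world: a does not force not (not not Q implies (not P or (R implies Q))).
a does not force not (not not Q implies (not P or (R implies Q))) since a is accessible from a and a forces not not Q implies (not P or (R implies Q)).
a forces not not Q implies (not P or (R implies Q)) vacuously: no world accessible from a forces the antecedent not not Q.

No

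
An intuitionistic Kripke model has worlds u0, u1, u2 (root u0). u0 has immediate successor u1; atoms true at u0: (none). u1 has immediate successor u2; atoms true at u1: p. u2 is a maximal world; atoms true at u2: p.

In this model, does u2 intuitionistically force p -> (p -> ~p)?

u2 ||-/- p -> (p -> ~p): already at u2 itself, u2 ||- p but u2 ||-/- p -> ~p.
u2 ||-/- p -> ~p: already at u2 itself, u2 ||- p but u2 ||-/- ~p.
u2 ||-/- ~p since u2 is accessible from u2 and u2 ||- p.

No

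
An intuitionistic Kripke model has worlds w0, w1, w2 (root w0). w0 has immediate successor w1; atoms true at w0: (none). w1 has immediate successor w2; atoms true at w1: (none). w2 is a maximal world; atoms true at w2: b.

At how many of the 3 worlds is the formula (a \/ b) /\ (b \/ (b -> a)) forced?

w0: does not force it — w0 ||-/- (a \/ b) /\ (b \/ (b -> a)) since w0 fails a \/ b.
w1: does not force it — w1 ||-/- (a \/ b) /\ (b \/ (b -> a)) since w1 fails a \/ b.
w2: forces it.
Worlds forcing the formula: {w2}.

1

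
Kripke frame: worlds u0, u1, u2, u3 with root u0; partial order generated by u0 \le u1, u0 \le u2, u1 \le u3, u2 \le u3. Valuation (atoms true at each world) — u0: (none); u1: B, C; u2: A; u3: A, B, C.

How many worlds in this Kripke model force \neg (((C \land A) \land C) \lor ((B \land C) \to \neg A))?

u0: does not force it — u0 \nVdash \neg (((C \land A) \land C) \lor ((B \land C) \to \neg A)) since u3 is accessible from u0 and u3 \Vdash ((C \land A) \land C) \lor ((B \land C) \to \neg A).
u1: does not force it — u1 \nVdash \neg (((C \land A) \land C) \lor ((B \land C) \to \neg A)) since u3 is accessible from u1 and u3 \Vdash ((C \land A) \land C) \lor ((B \land C) \to \neg A).
u2: does not force it.
u3: does not force it.
Worlds forcing the formula: { }.

0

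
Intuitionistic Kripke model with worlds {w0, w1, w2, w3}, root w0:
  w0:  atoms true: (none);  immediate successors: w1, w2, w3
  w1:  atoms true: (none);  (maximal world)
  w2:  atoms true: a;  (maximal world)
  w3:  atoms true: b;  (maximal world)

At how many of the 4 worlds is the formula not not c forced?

w0: does not force it — w0 does not force not not c since w0 is accessible from w0 and w0 forces not c.
w1: does not force it — w1 does not force not not c since w1 is accessible from w1 and w1 forces not c.
w2: does not force it.
w3: does not force it.
Worlds forcing the formula: { }.

0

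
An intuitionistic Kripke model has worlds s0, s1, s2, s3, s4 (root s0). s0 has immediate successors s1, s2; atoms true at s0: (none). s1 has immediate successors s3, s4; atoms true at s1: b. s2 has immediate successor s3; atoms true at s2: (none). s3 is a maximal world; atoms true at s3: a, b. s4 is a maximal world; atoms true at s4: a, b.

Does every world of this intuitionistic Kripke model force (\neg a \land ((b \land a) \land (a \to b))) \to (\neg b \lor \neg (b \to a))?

s0 \Vdash (\neg a \land ((b \land a) \land (a \to b))) \to (\neg b \lor \neg (b \to a)) vacuously: no world accessible from s0 forces the antecedent \neg a \land ((b \land a) \land (a \to b)).
Since the root s0 forces (\neg a \land ((b \land a) \land (a \to b))) \to (\neg b \lor \neg (b \to a)) and forcing is persistent (monotone upward), every world forces it.

Yes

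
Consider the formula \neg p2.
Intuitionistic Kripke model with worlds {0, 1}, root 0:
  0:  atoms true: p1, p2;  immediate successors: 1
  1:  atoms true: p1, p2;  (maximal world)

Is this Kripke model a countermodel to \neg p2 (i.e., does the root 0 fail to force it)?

0 \nVdash \neg p2 since 0 is accessible from 0 and 0 \Vdash p2.
So the root 0 does not force \neg p2; the model is a countermodel.

Yes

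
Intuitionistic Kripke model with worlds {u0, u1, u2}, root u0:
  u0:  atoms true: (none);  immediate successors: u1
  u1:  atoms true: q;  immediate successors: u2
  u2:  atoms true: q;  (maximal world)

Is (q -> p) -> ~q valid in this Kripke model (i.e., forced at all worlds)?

u0 ||- (q -> p) -> ~q vacuously: no world accessible from u0 forces the antecedent q -> p.
Since the root u0 forces (q -> p) -> ~q and forcing is persistent (monotone upward), every world forces it.

Yes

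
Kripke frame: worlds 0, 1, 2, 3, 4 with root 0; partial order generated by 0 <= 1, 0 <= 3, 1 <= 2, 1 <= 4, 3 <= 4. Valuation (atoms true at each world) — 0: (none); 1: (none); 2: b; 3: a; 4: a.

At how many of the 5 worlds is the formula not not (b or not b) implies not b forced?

0: does not force it — 0 does not force not not (b or not b) implies not b: already at 0 itself, 0 forces not not (b or not b) but 0 does not force not b.
1: does not force it.
2: does not force it.
3: forces it.
4: forces it.
Worlds forcing the formula: {3, 4}.

2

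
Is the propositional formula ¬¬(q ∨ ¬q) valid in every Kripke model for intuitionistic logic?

Yes

This is the double negation of excluded middle, which is intuitionistically derivable.
Assuming ¬(q ∨ ¬q): from q we'd get q ∨ ¬q, so ¬q; but then q ∨ ¬q again — contradiction. Hence ¬¬(q ∨ ¬q).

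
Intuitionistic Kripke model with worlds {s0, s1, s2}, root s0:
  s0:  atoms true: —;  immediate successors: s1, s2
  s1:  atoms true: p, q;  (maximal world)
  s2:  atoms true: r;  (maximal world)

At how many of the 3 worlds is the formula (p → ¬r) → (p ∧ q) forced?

s0: does not force it — s0 ⊮ (p → ¬r) → (p ∧ q): already at s0 itself, s0 ⊩ p → ¬r but s0 ⊮ p ∧ q.
s1: forces it.
s2: does not force it — s2 ⊮ (p → ¬r) → (p ∧ q): already at s2 itself, s2 ⊩ p → ¬r but s2 ⊮ p ∧ q.
Worlds forcing the formula: {s1}.

1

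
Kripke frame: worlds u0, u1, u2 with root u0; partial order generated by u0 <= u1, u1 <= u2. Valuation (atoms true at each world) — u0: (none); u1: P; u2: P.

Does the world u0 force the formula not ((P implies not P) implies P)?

No

u0 does not force not ((P implies not P) implies P) since u0 is accessible from u0 and u0 forces (P implies not P) implies P.
u0 forces (P implies not P) implies P vacuously: no world accessible from u0 forces the antecedent P implies not P.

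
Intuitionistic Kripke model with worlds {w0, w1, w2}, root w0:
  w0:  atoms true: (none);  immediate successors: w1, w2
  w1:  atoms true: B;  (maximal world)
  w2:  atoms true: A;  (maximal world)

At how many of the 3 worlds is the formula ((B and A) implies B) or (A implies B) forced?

w0: forces it.
w1: forces it.
w2: forces it.
Worlds forcing the formula: {w0, w1, w2}.

3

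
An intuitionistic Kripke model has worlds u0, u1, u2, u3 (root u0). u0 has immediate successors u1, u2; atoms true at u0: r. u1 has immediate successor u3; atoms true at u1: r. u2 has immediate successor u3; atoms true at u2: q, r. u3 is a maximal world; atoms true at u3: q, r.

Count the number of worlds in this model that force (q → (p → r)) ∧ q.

u0: does not force it — u0 ⊮ (q → (p → r)) ∧ q since u0 fails q.
u1: does not force it — u1 ⊮ (q → (p → r)) ∧ q since u1 fails q.
u2: forces it.
u3: forces it.
Worlds forcing the formula: {u2, u3}.

2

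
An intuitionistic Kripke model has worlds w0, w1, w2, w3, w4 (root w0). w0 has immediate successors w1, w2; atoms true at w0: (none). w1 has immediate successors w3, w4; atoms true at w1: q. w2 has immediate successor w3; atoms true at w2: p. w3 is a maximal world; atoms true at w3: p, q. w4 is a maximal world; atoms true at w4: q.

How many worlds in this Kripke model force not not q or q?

w0: forces it.
w1: forces it.
w2: forces it.
w3: forces it.
w4: forces it.
Worlds forcing the formula: {w0, w1, w2, w3, w4}.

5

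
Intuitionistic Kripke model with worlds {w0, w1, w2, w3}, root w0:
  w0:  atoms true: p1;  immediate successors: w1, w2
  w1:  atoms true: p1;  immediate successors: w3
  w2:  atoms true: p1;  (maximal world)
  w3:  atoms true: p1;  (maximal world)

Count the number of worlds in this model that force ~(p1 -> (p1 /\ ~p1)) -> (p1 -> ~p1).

0

w0: does not force it — w0 ||-/- ~(p1 -> (p1 /\ ~p1)) -> (p1 -> ~p1): already at w0 itself, w0 ||- ~(p1 -> (p1 /\ ~p1)) but w0 ||-/- p1 -> ~p1.
w1: does not force it — w1 ||-/- ~(p1 -> (p1 /\ ~p1)) -> (p1 -> ~p1): already at w1 itself, w1 ||- ~(p1 -> (p1 /\ ~p1)) but w1 ||-/- p1 -> ~p1.
w2: does not force it.
w3: does not force it.
Worlds forcing the formula: { }.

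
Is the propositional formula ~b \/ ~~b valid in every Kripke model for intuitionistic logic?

This is the weak law of excluded middle, which is not intuitionistically valid.
A Kripke countermodel: worlds s0, s1, s2; order generated by s0 <= s1, s0 <= s2; atoms true at each world — s0:{}; s1:{b}; s2:{}.
s0 ||-/- ~b \/ ~~b: neither disjunct is forced at s0.
s0 ||-/- ~b since s1 is accessible from s0 and s1 ||- b.
So the root s0 does not force the formula.

No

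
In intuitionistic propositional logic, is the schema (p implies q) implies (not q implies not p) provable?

Yes

This is the forward direction of contraposition, which is intuitionistically derivable.
Assume p implies q and not q. If p held then q would follow, contradicting not q; so not p.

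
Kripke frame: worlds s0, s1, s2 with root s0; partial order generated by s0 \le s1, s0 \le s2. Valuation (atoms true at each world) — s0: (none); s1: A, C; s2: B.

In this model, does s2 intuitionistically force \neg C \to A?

s2 \nVdash \neg C \to A: already at s2 itself, s2 \Vdash \neg C but s2 \nVdash A.
s2 lacks atom A, so s2 \nVdash A.

No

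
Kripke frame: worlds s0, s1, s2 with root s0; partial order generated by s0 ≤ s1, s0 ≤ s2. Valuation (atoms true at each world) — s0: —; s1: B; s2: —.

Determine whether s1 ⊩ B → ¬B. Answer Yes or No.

s1 ⊮ B → ¬B: already at s1 itself, s1 ⊩ B but s1 ⊮ ¬B.
s1 ⊮ ¬B since s1 is accessible from s1 and s1 ⊩ B.

No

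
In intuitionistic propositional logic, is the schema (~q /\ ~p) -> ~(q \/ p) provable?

This is a constructively valid De Morgan direction (conjunction of negations to negated disjunction), which is intuitionistically derivable.
If both ~q and ~p hold at a world, no accessible world forces q or forces p, so none forces q \/ p.

Yes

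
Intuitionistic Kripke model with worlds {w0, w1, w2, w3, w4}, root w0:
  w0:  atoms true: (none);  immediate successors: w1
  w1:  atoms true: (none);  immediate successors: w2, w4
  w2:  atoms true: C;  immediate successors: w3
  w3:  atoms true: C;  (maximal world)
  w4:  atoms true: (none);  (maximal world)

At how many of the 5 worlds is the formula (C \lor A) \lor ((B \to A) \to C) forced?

w0: does not force it — w0 \nVdash (C \lor A) \lor ((B \to A) \to C): neither disjunct is forced at w0.
w1: does not force it.
w2: forces it.
w3: forces it.
w4: does not force it.
Worlds forcing the formula: {w2, w3}.

2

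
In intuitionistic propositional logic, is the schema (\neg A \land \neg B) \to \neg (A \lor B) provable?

This is a constructively valid De Morgan direction (conjunction of negations to negated disjunction), which is intuitionistically derivable.
If both \neg A and \neg B hold at a world, no accessible world forces A or forces B, so none forces A \lor B.

Yes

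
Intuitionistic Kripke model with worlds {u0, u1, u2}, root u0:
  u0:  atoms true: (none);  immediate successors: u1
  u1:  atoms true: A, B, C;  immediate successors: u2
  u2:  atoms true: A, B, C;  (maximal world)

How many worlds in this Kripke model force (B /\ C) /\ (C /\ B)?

2

u0: does not force it — u0 ||-/- (B /\ C) /\ (C /\ B) since u0 fails B /\ C.
u1: forces it.
u2: forces it.
Worlds forcing the formula: {u1, u2}.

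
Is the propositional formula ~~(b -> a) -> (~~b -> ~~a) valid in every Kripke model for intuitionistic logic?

Yes

This is the distribution of double negation over implication, which is intuitionistically derivable.
Assume ~~(b -> a) and ~~b; suppose ~a. Then b -> a would give ~b (by contraposition), contradicting ~~b; so ~(b -> a), contradicting ~~(b -> a). Hence ~~a.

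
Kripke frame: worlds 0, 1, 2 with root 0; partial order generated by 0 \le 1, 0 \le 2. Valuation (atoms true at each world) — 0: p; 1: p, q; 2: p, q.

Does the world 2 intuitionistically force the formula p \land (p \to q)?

Yes

2 \Vdash p \land (p \to q) since 2 forces both conjuncts.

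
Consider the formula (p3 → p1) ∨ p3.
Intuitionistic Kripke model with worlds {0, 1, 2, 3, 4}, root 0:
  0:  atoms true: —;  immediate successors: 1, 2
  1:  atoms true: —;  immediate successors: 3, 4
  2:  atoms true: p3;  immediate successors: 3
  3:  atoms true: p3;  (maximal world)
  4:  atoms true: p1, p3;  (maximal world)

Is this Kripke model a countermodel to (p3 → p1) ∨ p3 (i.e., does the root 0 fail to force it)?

Yes

0 ⊮ (p3 → p1) ∨ p3: neither disjunct is forced at 0.
0 ⊮ p3 → p1: at the accessible world 2, 2 ⊩ p3 but 2 ⊮ p1.
2 lacks atom p1, so 2 ⊮ p1.
So the root 0 does not force (p3 → p1) ∨ p3; the model is a countermodel.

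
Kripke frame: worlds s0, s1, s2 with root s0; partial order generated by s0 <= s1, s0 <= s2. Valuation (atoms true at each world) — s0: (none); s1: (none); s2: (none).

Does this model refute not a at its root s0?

No

s0 forces not a: no world accessible from s0 forces a.
So the root s0 forces not a; the model is not a countermodel.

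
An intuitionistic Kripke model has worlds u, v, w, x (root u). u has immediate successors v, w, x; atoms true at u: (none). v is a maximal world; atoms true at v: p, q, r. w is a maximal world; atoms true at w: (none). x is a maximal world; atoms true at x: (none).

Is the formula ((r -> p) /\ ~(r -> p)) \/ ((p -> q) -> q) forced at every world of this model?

Not every world: u ||-/- ((r -> p) /\ ~(r -> p)) \/ ((p -> q) -> q).
u ||-/- ((r -> p) /\ ~(r -> p)) \/ ((p -> q) -> q): neither disjunct is forced at u.
u ||-/- (r -> p) /\ ~(r -> p) since u fails ~(r -> p).

No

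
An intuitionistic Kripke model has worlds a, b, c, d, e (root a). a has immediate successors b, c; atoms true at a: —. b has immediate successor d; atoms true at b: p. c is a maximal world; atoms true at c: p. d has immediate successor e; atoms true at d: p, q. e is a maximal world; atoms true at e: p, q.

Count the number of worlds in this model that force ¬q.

a: does not force it — a ⊮ ¬q since d is accessible from a and d ⊩ q.
b: does not force it — b ⊮ ¬q since d is accessible from b and d ⊩ q.
c: forces it.
d: does not force it.
e: does not force it.
Worlds forcing the formula: {c}.

1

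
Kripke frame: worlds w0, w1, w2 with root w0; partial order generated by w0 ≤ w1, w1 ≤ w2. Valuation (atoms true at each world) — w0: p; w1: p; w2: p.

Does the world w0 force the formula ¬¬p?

w0 ⊩ ¬¬p: no world accessible from w0 forces ¬p.

Yes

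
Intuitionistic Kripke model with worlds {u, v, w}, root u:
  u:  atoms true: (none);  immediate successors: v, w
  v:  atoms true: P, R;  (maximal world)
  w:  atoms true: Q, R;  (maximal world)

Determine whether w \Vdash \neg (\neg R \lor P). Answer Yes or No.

Yes

w \Vdash \neg (\neg R \lor P): no world accessible from w forces \neg R \lor P.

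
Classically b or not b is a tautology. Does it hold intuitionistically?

No

This is the law of excluded middle, which is not intuitionistically valid.
A Kripke countermodel: worlds 0, 1; order generated by 0 <= 1; atoms true at each world — 0:{}; 1:{b}.
0 does not force b or not b: neither disjunct is forced at 0.
0 lacks atom b, so 0 does not force b.
So the root 0 does not force the formula.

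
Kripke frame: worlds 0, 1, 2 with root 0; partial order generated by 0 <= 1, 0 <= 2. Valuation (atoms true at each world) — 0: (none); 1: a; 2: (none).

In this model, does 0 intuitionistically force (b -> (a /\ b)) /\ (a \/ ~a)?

No

0 ||-/- (b -> (a /\ b)) /\ (a \/ ~a) since 0 fails a \/ ~a.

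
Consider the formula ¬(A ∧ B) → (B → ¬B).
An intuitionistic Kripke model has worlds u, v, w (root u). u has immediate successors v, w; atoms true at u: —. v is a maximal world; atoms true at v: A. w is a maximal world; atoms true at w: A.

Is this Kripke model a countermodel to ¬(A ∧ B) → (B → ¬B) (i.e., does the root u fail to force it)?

No

u ⊩ ¬(A ∧ B) → (B → ¬B): every world accessible from u that forces ¬(A ∧ B) (namely u, v, w) also forces B → ¬B.
So the root u forces ¬(A ∧ B) → (B → ¬B); the model is not a countermodel.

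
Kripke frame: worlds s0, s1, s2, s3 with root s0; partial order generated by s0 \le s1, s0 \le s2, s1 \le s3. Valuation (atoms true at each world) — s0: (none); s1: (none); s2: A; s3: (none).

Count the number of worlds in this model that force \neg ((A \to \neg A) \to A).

s0: does not force it — s0 \nVdash \neg ((A \to \neg A) \to A) since s2 is accessible from s0 and s2 \Vdash (A \to \neg A) \to A.
s1: forces it.
s2: does not force it.
s3: forces it.
Worlds forcing the formula: {s1, s3}.

2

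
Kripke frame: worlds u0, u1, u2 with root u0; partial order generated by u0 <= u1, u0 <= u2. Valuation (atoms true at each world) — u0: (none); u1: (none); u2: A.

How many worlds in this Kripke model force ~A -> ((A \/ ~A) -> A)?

u0: does not force it — u0 ||-/- ~A -> ((A \/ ~A) -> A): at the accessible world u1, u1 ||- ~A but u1 ||-/- (A \/ ~A) -> A.
u1: does not force it.
u2: forces it.
Worlds forcing the formula: {u2}.

1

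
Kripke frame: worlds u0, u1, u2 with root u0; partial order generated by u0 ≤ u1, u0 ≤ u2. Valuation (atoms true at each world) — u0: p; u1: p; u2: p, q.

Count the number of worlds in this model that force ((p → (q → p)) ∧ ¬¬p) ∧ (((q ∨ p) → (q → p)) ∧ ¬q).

u0: does not force it — u0 ⊮ ((p → (q → p)) ∧ ¬¬p) ∧ (((q ∨ p) → (q → p)) ∧ ¬q) since u0 fails ((q ∨ p) → (q → p)) ∧ ¬q.
u1: forces it.
u2: does not force it — u2 ⊮ ((p → (q → p)) ∧ ¬¬p) ∧ (((q ∨ p) → (q → p)) ∧ ¬q) since u2 fails ((q ∨ p) → (q → p)) ∧ ¬q.
Worlds forcing the formula: {u1}.

1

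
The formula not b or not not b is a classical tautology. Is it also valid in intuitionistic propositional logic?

No

This is the weak law of excluded middle, which is not intuitionistically valid.
A Kripke countermodel: worlds s0, s1, s2; order generated by s0 <= s1, s0 <= s2; atoms true at each world — s0:{}; s1:{b}; s2:{}.
s0 does not force not b or not not b: neither disjunct is forced at s0.
s0 does not force not b since s1 is accessible from s0 and s1 forces b.
So the root s0 does not force the formula.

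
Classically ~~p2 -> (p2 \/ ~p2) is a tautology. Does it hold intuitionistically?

No

This is a variant of double-negation elimination (deriving excluded middle from double negation), which is not intuitionistically valid.
A Kripke countermodel: worlds w0, w1; order generated by w0 <= w1; atoms true at each world — w0:{}; w1:{p2}.
w0 ||-/- ~~p2 -> (p2 \/ ~p2): already at w0 itself, w0 ||- ~~p2 but w0 ||-/- p2 \/ ~p2.
w0 ||-/- p2 \/ ~p2: neither disjunct is forced at w0.
w0 lacks atom p2, so w0 ||-/- p2.
So the root w0 does not force the formula.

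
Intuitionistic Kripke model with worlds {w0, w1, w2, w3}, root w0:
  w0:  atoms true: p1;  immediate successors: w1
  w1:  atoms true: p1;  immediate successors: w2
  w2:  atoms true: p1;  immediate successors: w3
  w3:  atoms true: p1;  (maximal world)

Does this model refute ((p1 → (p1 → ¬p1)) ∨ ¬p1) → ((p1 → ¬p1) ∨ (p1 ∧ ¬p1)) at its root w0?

No

w0 ⊩ ((p1 → (p1 → ¬p1)) ∨ ¬p1) → ((p1 → ¬p1) ∨ (p1 ∧ ¬p1)) vacuously: no world accessible from w0 forces the antecedent (p1 → (p1 → ¬p1)) ∨ ¬p1.
So the root w0 forces ((p1 → (p1 → ¬p1)) ∨ ¬p1) → ((p1 → ¬p1) ∨ (p1 ∧ ¬p1)); the model is not a countermodel.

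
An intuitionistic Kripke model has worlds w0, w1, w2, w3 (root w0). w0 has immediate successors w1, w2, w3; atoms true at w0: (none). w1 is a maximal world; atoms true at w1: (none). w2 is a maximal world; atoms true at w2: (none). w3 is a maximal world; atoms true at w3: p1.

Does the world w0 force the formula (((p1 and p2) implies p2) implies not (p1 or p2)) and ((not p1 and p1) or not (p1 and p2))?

No

w0 does not force (((p1 and p2) implies p2) implies not (p1 or p2)) and ((not p1 and p1) or not (p1 and p2)) since w0 fails ((p1 and p2) implies p2) implies not (p1 or p2).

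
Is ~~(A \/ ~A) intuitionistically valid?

This is the double negation of excluded middle, which is intuitionistically derivable.
Assuming ~(A \/ ~A): from A we'd get A \/ ~A, so ~A; but then A \/ ~A again — contradiction. Hence ~~(A \/ ~A).

Yes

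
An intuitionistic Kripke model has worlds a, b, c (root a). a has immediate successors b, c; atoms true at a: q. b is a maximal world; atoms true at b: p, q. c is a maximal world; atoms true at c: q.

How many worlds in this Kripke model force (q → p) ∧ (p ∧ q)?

1

a: does not force it — a ⊮ (q → p) ∧ (p ∧ q) since a fails q → p.
b: forces it.
c: does not force it — c ⊮ (q → p) ∧ (p ∧ q) since c fails q → p.
Worlds forcing the formula: {b}.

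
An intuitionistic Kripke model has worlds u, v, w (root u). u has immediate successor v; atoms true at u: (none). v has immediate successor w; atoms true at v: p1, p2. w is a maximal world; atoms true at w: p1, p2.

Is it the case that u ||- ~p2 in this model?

No

u ||-/- ~p2 since v is accessible from u and v ||- p2.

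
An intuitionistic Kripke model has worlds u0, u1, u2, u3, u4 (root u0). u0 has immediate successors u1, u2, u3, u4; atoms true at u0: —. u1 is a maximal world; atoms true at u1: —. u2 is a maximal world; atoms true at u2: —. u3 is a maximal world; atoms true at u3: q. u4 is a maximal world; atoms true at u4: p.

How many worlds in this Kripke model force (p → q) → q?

u0: does not force it — u0 ⊮ (p → q) → q: at the accessible world u1, u1 ⊩ p → q but u1 ⊮ q.
u1: does not force it.
u2: does not force it.
u3: forces it.
u4: forces it.
Worlds forcing the formula: {u3, u4}.

2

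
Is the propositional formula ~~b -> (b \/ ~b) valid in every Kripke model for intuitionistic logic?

No

This is a variant of double-negation elimination (deriving excluded middle from double negation), which is not intuitionistically valid.
A Kripke countermodel: worlds w0, w1; order generated by w0 <= w1; atoms true at each world — w0:{}; w1:{b}.
w0 ||-/- ~~b -> (b \/ ~b): already at w0 itself, w0 ||- ~~b but w0 ||-/- b \/ ~b.
w0 ||-/- b \/ ~b: neither disjunct is forced at w0.
w0 lacks atom b, so w0 ||-/- b.
So the root w0 does not force the formula.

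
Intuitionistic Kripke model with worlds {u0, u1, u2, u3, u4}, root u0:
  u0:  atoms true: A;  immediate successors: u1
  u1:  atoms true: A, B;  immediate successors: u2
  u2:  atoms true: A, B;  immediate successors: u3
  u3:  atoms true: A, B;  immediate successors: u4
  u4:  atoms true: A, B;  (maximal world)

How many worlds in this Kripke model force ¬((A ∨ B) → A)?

u0: does not force it — u0 ⊮ ¬((A ∨ B) → A) since u0 is accessible from u0 and u0 ⊩ (A ∨ B) → A.
u1: does not force it — u1 ⊮ ¬((A ∨ B) → A) since u1 is accessible from u1 and u1 ⊩ (A ∨ B) → A.
u2: does not force it.
u3: does not force it.
u4: does not force it.
Worlds forcing the formula: { }.

0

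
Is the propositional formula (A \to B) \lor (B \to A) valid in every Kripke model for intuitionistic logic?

This is the Gödel–Dummett linearity axiom, which is not intuitionistically valid.
A Kripke countermodel: worlds s0, s1, s2; order generated by s0 \le s1, s0 \le s2; atoms true at each world — s0:{}; s1:{A}; s2:{B}.
s0 \nVdash (A \to B) \lor (B \to A): neither disjunct is forced at s0.
s0 \nVdash A \to B: at the accessible world s1, s1 \Vdash A but s1 \nVdash B.
s1 lacks atom B, so s1 \nVdash B.
So the root s0 does not force the formula.

No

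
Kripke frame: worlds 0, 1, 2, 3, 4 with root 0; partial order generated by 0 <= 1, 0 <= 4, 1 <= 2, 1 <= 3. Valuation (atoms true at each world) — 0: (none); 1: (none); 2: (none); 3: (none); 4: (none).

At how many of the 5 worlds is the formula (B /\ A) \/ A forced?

0: does not force it — 0 ||-/- (B /\ A) \/ A: neither disjunct is forced at 0.
1: does not force it.
2: does not force it.
3: does not force it.
4: does not force it.
Worlds forcing the formula: { }.

0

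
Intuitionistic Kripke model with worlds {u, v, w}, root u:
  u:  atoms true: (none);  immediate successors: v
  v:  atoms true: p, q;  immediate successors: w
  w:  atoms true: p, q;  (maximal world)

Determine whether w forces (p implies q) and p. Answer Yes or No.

Yes

w forces (p implies q) and p since w forces both conjuncts.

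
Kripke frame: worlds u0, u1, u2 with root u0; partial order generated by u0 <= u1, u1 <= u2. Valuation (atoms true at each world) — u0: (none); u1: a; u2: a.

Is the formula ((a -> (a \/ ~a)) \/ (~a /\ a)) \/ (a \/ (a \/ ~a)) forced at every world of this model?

Yes

u0 ||- ((a -> (a \/ ~a)) \/ (~a /\ a)) \/ (a \/ (a \/ ~a)) via the disjunct (a -> (a \/ ~a)) \/ (~a /\ a).
Since the root u0 forces ((a -> (a \/ ~a)) \/ (~a /\ a)) \/ (a \/ (a \/ ~a)) and forcing is persistent (monotone upward), every world forces it.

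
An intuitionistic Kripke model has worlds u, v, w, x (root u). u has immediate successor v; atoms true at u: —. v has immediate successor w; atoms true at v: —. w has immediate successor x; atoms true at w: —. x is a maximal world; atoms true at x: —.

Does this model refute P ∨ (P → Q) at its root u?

No

u ⊩ P ∨ (P → Q) via the disjunct P → Q.
So the root u forces P ∨ (P → Q); the model is not a countermodel.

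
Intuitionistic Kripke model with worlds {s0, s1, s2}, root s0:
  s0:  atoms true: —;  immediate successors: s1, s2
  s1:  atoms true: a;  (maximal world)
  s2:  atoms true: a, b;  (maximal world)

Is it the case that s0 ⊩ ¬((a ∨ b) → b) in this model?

No

s0 ⊮ ¬((a ∨ b) → b) since s2 is accessible from s0 and s2 ⊩ (a ∨ b) → b.
s2 ⊩ (a ∨ b) → b: every world accessible from s2 that forces a ∨ b (namely s2) also forces b.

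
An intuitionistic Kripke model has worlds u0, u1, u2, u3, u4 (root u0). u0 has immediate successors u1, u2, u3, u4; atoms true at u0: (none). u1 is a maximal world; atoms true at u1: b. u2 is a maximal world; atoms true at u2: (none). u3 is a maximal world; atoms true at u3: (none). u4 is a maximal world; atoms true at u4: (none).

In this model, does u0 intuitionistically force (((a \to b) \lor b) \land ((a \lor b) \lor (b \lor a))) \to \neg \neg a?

No

u0 \nVdash (((a \to b) \lor b) \land ((a \lor b) \lor (b \lor a))) \to \neg \neg a: at the accessible world u1, u1 \Vdash ((a \to b) \lor b) \land ((a \lor b) \lor (b \lor a)) but u1 \nVdash \neg \neg a.
u1 \nVdash \neg \neg a since u1 is accessible from u1 and u1 \Vdash \neg a.
u1 \Vdash \neg a: no world accessible from u1 forces a.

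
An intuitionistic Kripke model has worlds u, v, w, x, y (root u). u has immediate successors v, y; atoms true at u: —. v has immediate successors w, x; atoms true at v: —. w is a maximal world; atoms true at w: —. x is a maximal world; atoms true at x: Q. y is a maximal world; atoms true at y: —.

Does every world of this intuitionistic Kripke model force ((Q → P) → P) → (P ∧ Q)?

Not every world: u ⊮ ((Q → P) → P) → (P ∧ Q).
u ⊮ ((Q → P) → P) → (P ∧ Q): at the accessible world x, x ⊩ (Q → P) → P but x ⊮ P ∧ Q.
x ⊮ P ∧ Q since x fails P.

No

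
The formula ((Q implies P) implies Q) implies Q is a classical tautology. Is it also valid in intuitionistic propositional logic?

This is Peirce's law, which is not intuitionistically valid.
A Kripke countermodel: worlds a, b; order generated by a <= b; atoms true at each world — a:{}; b:{Q}.
a does not force ((Q implies P) implies Q) implies Q: already at a itself, a forces (Q implies P) implies Q but a does not force Q.
a lacks atom Q, so a does not force Q.
So the root a does not force the formula.

No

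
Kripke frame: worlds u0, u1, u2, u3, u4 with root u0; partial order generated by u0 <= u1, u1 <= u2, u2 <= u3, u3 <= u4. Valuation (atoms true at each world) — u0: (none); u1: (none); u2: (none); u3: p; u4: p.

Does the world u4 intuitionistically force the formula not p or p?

u4 forces not p or p via the disjunct p.

Yes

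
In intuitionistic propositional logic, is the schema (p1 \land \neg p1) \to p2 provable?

This is an instance of ex falso quodlibet, which is intuitionistically derivable.
No world can force both p1 and \neg p1, so the antecedent p1 \land \neg p1 is never forced and the implication holds vacuously at every world.

Yes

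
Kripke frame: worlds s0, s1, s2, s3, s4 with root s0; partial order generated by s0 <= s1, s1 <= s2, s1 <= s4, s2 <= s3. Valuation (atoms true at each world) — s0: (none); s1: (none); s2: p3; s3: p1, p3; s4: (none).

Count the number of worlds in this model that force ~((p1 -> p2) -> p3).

s0: does not force it — s0 ||-/- ~((p1 -> p2) -> p3) since s2 is accessible from s0 and s2 ||- (p1 -> p2) -> p3.
s1: does not force it.
s2: does not force it.
s3: does not force it.
s4: forces it.
Worlds forcing the formula: {s4}.

1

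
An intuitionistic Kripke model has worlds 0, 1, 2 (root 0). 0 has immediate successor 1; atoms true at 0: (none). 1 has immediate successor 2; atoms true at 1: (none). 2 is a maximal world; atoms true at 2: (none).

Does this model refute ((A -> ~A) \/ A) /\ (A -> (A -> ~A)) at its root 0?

No

0 ||- ((A -> ~A) \/ A) /\ (A -> (A -> ~A)) since 0 forces both conjuncts.
So the root 0 forces ((A -> ~A) \/ A) /\ (A -> (A -> ~A)); the model is not a countermodel.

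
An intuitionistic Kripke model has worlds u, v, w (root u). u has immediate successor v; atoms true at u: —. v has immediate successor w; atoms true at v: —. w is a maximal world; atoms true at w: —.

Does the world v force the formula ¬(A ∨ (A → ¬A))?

No

v ⊮ ¬(A ∨ (A → ¬A)) since v is accessible from v and v ⊩ A ∨ (A → ¬A).
v ⊩ A ∨ (A → ¬A) via the disjunct A → ¬A.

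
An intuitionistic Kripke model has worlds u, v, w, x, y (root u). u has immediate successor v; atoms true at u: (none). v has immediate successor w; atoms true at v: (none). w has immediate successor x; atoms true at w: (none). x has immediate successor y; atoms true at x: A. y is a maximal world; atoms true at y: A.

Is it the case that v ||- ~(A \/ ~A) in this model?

v ||-/- ~(A \/ ~A) since x is accessible from v and x ||- A \/ ~A.
x ||- A \/ ~A via the disjunct A.

No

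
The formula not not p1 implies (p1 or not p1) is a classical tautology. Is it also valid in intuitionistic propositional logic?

No

This is a variant of double-negation elimination (deriving excluded middle from double negation), which is not intuitionistically valid.
A Kripke countermodel: worlds s0, s1; order generated by s0 <= s1; atoms true at each world — s0:{}; s1:{p1}.
s0 does not force not not p1 implies (p1 or not p1): already at s0 itself, s0 forces not not p1 but s0 does not force p1 or not p1.
s0 does not force p1 or not p1: neither disjunct is forced at s0.
s0 lacks atom p1, so s0 does not force p1.
So the root s0 does not force the formula.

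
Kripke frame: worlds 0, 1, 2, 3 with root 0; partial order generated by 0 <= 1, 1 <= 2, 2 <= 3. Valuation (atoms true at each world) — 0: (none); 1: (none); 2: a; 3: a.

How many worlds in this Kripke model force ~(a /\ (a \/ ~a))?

0

0: does not force it — 0 ||-/- ~(a /\ (a \/ ~a)) since 2 is accessible from 0 and 2 ||- a /\ (a \/ ~a).
1: does not force it — 1 ||-/- ~(a /\ (a \/ ~a)) since 2 is accessible from 1 and 2 ||- a /\ (a \/ ~a).
2: does not force it — 2 ||-/- ~(a /\ (a \/ ~a)) since 2 is accessible from 2 and 2 ||- a /\ (a \/ ~a).
3: does not force it.
Worlds forcing the formula: { }.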